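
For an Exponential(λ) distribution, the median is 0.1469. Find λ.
λ = 4.7185

For X ~ Exponential(λ), the CDF is F(x) = 1 - e^(-λx).
The median m satisfies F(m) = 0.5:
1 - e^(-λm) = 0.5
e^(-λm) = 0.5
λm = ln(2)
m = ln(2) / λ

Given m = 0.1469:
λ = ln(2) / 0.1469 = 0.693147 / 0.1469 = 4.7185

Verification: ln(2) / 4.7185 = 0.1469 ✓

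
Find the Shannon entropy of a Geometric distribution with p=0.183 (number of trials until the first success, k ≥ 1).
2.6006 nats

We have X ~ Geometric(p=0.183) (number of trials until the first success, k ≥ 1).

The Shannon entropy measures the uncertainty or information content of the distribution.

For a Geometric distribution with p=0.183 (number of trials until the first success, k ≥ 1):
H(X) = 2.6006 nats

(In bits, this would be 3.7519 bits.)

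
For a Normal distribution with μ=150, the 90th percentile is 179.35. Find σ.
σ = 22.9019

For X ~ Normal(μ, σ), the p-th percentile satisfies x = μ + z_p × σ,
where z_p = Φ⁻¹(p) is the standard normal quantile.

Step 1: z_{0.9} = Φ⁻¹(0.9) = 1.2816

Step 2: Solve for σ:
179.35 = 150 + 1.2816 × σ
σ = (179.35 - 150) / 1.2816
σ = 29.35 / 1.2816
σ = 22.9019

Verification: μ + z × σ = 150 + 1.2816 × 22.9019 = 179.35 ✓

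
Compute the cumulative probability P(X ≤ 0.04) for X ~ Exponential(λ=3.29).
0.123308

We have X ~ Exponential(λ=3.29).

The CDF gives us P(X ≤ k).

Using the CDF:
P(X ≤ 0.04) = 0.123308

This means there's approximately a 12.3% chance that X is at most 0.04.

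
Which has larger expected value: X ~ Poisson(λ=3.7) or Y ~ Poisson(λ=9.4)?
Y has larger mean (9.4000 > 3.7000)

Compute the expected value for each distribution:

X ~ Poisson(λ=3.7):
E[X] = 3.7000

Y ~ Poisson(λ=9.4):
E[Y] = 9.4000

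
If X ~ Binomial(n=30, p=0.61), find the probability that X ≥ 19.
0.475771

We have X ~ Binomial(n=30, p=0.61).

For discrete distributions, P(X ≥ 19) = 1 - P(X ≤ 18).

P(X ≤ 18) = 0.524229
P(X ≥ 19) = 1 - 0.524229 = 0.475771

So there's approximately a 47.6% chance that X is at least 19.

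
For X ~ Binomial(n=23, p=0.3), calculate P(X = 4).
0.081759

We have X ~ Binomial(n=23, p=0.3).

For a Binomial distribution, the PMF gives us the probability of each outcome.

Using the PMF formula:
P(X = 4) = 0.081759

Rounded to 4 decimal places: 0.0818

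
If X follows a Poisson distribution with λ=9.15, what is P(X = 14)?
0.035131

We have X ~ Poisson(λ=9.15).

For a Poisson distribution, the PMF gives us the probability of each outcome.

Using the PMF formula:
P(X = 14) = 0.035131

Rounded to 4 decimal places: 0.0351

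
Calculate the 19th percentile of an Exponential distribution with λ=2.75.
0.0766

We have X ~ Exponential(λ=2.75).

We want to find x such that P(X ≤ x) = 0.19.

This is the 19th percentile, which means 19% of values fall below this point.

Using the inverse CDF (quantile function):
x = F⁻¹(0.19) = 0.0766

Verification: P(X ≤ 0.0766) = 0.19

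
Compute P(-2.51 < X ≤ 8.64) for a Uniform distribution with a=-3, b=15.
0.619444

We have X ~ Uniform(a=-3, b=15).

To find P(-2.51 < X ≤ 8.64), we use:
P(-2.51 < X ≤ 8.64) = P(X ≤ 8.64) - P(X ≤ -2.51)
                 = F(8.64) - F(-2.51)
                 = 0.646667 - 0.027222
                 = 0.619444

So there's approximately a 61.9% chance that X falls in this range.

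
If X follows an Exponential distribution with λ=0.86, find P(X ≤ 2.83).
0.912297

We have X ~ Exponential(λ=0.86).

The CDF gives us P(X ≤ k).

Using the CDF:
P(X ≤ 2.83) = 0.912297

This means there's approximately a 91.2% chance that X is at most 2.83.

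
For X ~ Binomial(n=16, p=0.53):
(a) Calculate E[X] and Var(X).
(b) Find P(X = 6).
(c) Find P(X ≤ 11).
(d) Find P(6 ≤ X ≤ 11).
(a) E[X] = 8.4800, Var(X) = 3.9856
(b) P(X = 6) = 0.093359
(c) P(X ≤ 11) = 0.936987
(d) P(6 ≤ X ≤ 11) = 0.869616

We have X ~ Binomial(n=16, p=0.53).

(a) Moments:
E[X] = 8.4800
Var(X) = 3.9856
σ = √Var(X) = 1.9964

(b) Point probability using PMF:
P(X = 6) = 0.093359

(c) Cumulative probability using CDF:
P(X ≤ 11) = F(11) = 0.936987

(d) Range probability:
P(6 ≤ X ≤ 11) = P(X ≤ 11) - P(X ≤ 5)
                   = F(11) - F(5)
                   = 0.936987 - 0.067370
                   = 0.869616

This means approximately 87.0% of outcomes fall in the interval [6, 11].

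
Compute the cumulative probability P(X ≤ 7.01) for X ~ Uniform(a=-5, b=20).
0.480400

We have X ~ Uniform(a=-5, b=20).

The CDF gives us P(X ≤ k).

Using the CDF:
P(X ≤ 7.01) = 0.480400

This means there's approximately a 48.0% chance that X is at most 7.01.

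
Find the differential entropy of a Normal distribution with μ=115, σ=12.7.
3.9605 nats

We have X ~ Normal(μ=115, σ=12.7).

The differential entropy measures the uncertainty or information content of the distribution.

For a Normal distribution with μ=115, σ=12.7:
h(X) = 3.9605 nats

(In bits, this would be 5.7139 bits.)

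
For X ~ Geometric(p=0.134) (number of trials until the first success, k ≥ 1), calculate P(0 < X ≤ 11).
0.794554

We have X ~ Geometric(p=0.134) (number of trials until the first success, k ≥ 1).

To find P(0 < X ≤ 11), we use:
P(0 < X ≤ 11) = P(X ≤ 11) - P(X ≤ 0)
                 = F(11) - F(0)
                 = 0.794554 - 0.000000
                 = 0.794554

So there's approximately a 79.5% chance that X falls in this range.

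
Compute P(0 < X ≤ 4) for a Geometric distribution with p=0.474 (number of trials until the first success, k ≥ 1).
0.923450

We have X ~ Geometric(p=0.474) (number of trials until the first success, k ≥ 1).

To find P(0 < X ≤ 4), we use:
P(0 < X ≤ 4) = P(X ≤ 4) - P(X ≤ 0)
                 = F(4) - F(0)
                 = 0.923450 - 0.000000
                 = 0.923450

So there's approximately a 92.3% chance that X falls in this range.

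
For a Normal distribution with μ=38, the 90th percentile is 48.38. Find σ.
σ = 8.0996

For X ~ Normal(μ, σ), the p-th percentile satisfies x = μ + z_p × σ,
where z_p = Φ⁻¹(p) is the standard normal quantile.

Step 1: z_{0.9} = Φ⁻¹(0.9) = 1.2816

Step 2: Solve for σ:
48.38 = 38 + 1.2816 × σ
σ = (48.38 - 38) / 1.2816
σ = 10.38 / 1.2816
σ = 8.0996

Verification: μ + z × σ = 38 + 1.2816 × 8.0996 = 48.38 ✓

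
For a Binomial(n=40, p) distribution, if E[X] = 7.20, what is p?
p = 0.18

For a Binomial(n, p) distribution:
E[X] = n × p

Given n = 40 and E[X] = 7.20:
7.20 = 40 × p
p = 7.20 / 40 = 0.18

Verification: Binomial(40, 0.18) has E[X] = 7.20 ✓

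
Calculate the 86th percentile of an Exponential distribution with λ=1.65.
1.1916

We have X ~ Exponential(λ=1.65).

We want to find x such that P(X ≤ x) = 0.86.

This is the 86th percentile, which means 86% of values fall below this point.

Using the inverse CDF (quantile function):
x = F⁻¹(0.86) = 1.1916

Verification: P(X ≤ 1.1916) = 0.86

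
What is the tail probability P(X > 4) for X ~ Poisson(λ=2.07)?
0.059190

We have X ~ Poisson(λ=2.07).

P(X > 4) = 1 - P(X ≤ 4)
                = 1 - F(4)
                = 1 - 0.940810
                = 0.059190

So there's approximately a 5.9% chance that X exceeds 4.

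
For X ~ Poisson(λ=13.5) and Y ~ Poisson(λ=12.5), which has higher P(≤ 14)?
Y has higher probability (P(Y ≤ 14) = 0.7250 > P(X ≤ 14) = 0.6233)

Compute P(≤ 14) for each distribution:

X ~ Poisson(λ=13.5):
P(X ≤ 14) = 0.6233

Y ~ Poisson(λ=12.5):
P(Y ≤ 14) = 0.7250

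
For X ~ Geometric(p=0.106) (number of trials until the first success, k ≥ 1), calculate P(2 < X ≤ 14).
0.590919

We have X ~ Geometric(p=0.106) (number of trials until the first success, k ≥ 1).

To find P(2 < X ≤ 14), we use:
P(2 < X ≤ 14) = P(X ≤ 14) - P(X ≤ 2)
                 = F(14) - F(2)
                 = 0.791683 - 0.200764
                 = 0.590919

So there's approximately a 59.1% chance that X falls in this range.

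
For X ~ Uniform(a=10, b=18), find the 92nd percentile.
17.3600

We have X ~ Uniform(a=10, b=18).

We want to find x such that P(X ≤ x) = 0.92.

This is the 92nd percentile, which means 92% of values fall below this point.

Using the inverse CDF (quantile function):
x = F⁻¹(0.92) = 17.3600

Verification: P(X ≤ 17.3600) = 0.92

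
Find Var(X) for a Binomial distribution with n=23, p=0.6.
5.5200

We have X ~ Binomial(n=23, p=0.6).

For a Binomial distribution with n=23, p=0.6:
Var(X) = 5.5200

The variance measures the spread of the distribution around the mean.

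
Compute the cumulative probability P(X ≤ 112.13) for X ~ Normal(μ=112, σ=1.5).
0.534532

We have X ~ Normal(μ=112, σ=1.5).

The CDF gives us P(X ≤ k).

Using the CDF:
P(X ≤ 112.13) = 0.534532

This means there's approximately a 53.5% chance that X is at most 112.13.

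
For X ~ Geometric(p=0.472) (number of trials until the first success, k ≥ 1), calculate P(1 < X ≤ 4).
0.450279

We have X ~ Geometric(p=0.472) (number of trials until the first success, k ≥ 1).

To find P(1 < X ≤ 4), we use:
P(1 < X ≤ 4) = P(X ≤ 4) - P(X ≤ 1)
                 = F(4) - F(1)
                 = 0.922279 - 0.472000
                 = 0.450279

So there's approximately a 45.0% chance that X falls in this range.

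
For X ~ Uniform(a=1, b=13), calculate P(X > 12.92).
0.006667

We have X ~ Uniform(a=1, b=13).

P(X > 12.92) = 1 - P(X ≤ 12.92)
                = 1 - F(12.92)
                = 1 - 0.993333
                = 0.006667

So there's approximately a 0.7% chance that X exceeds 12.92.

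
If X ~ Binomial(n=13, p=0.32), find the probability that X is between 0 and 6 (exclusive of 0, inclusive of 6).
0.907954

We have X ~ Binomial(n=13, p=0.32).

To find P(0 < X ≤ 6), we use:
P(0 < X ≤ 6) = P(X ≤ 6) - P(X ≤ 0)
                 = F(6) - F(0)
                 = 0.914600 - 0.006647
                 = 0.907954

So there's approximately a 90.8% chance that X falls in this range.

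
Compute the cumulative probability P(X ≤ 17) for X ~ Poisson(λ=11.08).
0.965869

We have X ~ Poisson(λ=11.08).

The CDF gives us P(X ≤ k).

Using the CDF:
P(X ≤ 17) = 0.965869

This means there's approximately a 96.6% chance that X is at most 17.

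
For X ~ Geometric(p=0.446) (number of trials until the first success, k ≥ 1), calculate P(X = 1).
0.446000

We have X ~ Geometric(p=0.446) (number of trials until the first success, k ≥ 1).

For a Geometric distribution, the PMF gives us the probability of each outcome.

Using the PMF formula:
P(X = 1) = 0.446000

Rounded to 4 decimal places: 0.4460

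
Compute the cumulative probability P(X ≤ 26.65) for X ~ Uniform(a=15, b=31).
0.728125

We have X ~ Uniform(a=15, b=31).

The CDF gives us P(X ≤ k).

Using the CDF:
P(X ≤ 26.65) = 0.728125

This means there's approximately a 72.8% chance that X is at most 26.65.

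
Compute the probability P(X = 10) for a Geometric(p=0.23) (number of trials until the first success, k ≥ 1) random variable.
0.021885

We have X ~ Geometric(p=0.23) (number of trials until the first success, k ≥ 1).

For a Geometric distribution, the PMF gives us the probability of each outcome.

Using the PMF formula:
P(X = 10) = 0.021885

Rounded to 4 decimal places: 0.0219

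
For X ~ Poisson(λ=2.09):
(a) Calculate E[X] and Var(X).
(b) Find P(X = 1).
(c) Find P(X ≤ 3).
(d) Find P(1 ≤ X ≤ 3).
(a) E[X] = 2.0900, Var(X) = 2.0900
(b) P(X = 1) = 0.258506
(c) P(X ≤ 3) = 0.840529
(d) P(1 ≤ X ≤ 3) = 0.716842

We have X ~ Poisson(λ=2.09).

(a) Moments:
E[X] = 2.0900
Var(X) = 2.0900
σ = √Var(X) = 1.4457

(b) Point probability using PMF:
P(X = 1) = 0.258506

(c) Cumulative probability using CDF:
P(X ≤ 3) = F(3) = 0.840529

(d) Range probability:
P(1 ≤ X ≤ 3) = P(X ≤ 3) - P(X ≤ 0)
                   = F(3) - F(0)
                   = 0.840529 - 0.123687
                   = 0.716842

This means approximately 71.7% of outcomes fall in the interval [1, 3].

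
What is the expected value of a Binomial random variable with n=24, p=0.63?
15.1200

We have X ~ Binomial(n=24, p=0.63).

For a Binomial distribution with n=24, p=0.63:
E[X] = 15.1200

This is the expected (average) value of X.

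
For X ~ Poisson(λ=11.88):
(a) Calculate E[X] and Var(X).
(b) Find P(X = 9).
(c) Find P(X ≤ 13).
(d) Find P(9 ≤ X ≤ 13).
(a) E[X] = 11.8800, Var(X) = 11.8800
(b) P(X = 9) = 0.089984
(c) P(X ≤ 13) = 0.694138
(d) P(9 ≤ X ≤ 13) = 0.531089

We have X ~ Poisson(λ=11.88).

(a) Moments:
E[X] = 11.8800
Var(X) = 11.8800
σ = √Var(X) = 3.4467

(b) Point probability using PMF:
P(X = 9) = 0.089984

(c) Cumulative probability using CDF:
P(X ≤ 13) = F(13) = 0.694138

(d) Range probability:
P(9 ≤ X ≤ 13) = P(X ≤ 13) - P(X ≤ 8)
                   = F(13) - F(8)
                   = 0.694138 - 0.163049
                   = 0.531089

This means approximately 53.1% of outcomes fall in the interval [9, 13].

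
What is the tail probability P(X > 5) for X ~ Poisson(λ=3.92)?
0.202494

We have X ~ Poisson(λ=3.92).

P(X > 5) = 1 - P(X ≤ 5)
                = 1 - F(5)
                = 1 - 0.797506
                = 0.202494

So there's approximately a 20.2% chance that X exceeds 5.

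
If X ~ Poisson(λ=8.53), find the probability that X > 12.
0.092741

We have X ~ Poisson(λ=8.53).

P(X > 12) = 1 - P(X ≤ 12)
                = 1 - F(12)
                = 1 - 0.907259
                = 0.092741

So there's approximately a 9.3% chance that X exceeds 12.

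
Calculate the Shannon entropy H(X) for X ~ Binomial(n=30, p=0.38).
2.3959 nats

We have X ~ Binomial(n=30, p=0.38).

The Shannon entropy measures the uncertainty or information content of the distribution.

For a Binomial distribution with n=30, p=0.38:
H(X) = 2.3959 nats

(In bits, this would be 3.4565 bits.)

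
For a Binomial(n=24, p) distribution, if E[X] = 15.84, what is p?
p = 0.66

For a Binomial(n, p) distribution:
E[X] = n × p

Given n = 24 and E[X] = 15.84:
15.84 = 24 × p
p = 15.84 / 24 = 0.66

Verification: Binomial(24, 0.66) has E[X] = 15.84 ✓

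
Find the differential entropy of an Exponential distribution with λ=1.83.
0.3957 nats

We have X ~ Exponential(λ=1.83).

The differential entropy measures the uncertainty or information content of the distribution.

For an Exponential distribution with λ=1.83:
h(X) = 0.3957 nats

(In bits, this would be 0.5709 bits.)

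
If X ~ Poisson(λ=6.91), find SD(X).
2.6287

We have X ~ Poisson(λ=6.91).

For a Poisson distribution with λ=6.91:
σ = √Var(X) = 2.6287

The standard deviation is the square root of the variance.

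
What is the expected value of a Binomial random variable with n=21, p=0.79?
16.5900

We have X ~ Binomial(n=21, p=0.79).

For a Binomial distribution with n=21, p=0.79:
E[X] = 16.5900

This is the expected (average) value of X.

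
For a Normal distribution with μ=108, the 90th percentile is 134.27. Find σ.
σ = 20.4986

For X ~ Normal(μ, σ), the p-th percentile satisfies x = μ + z_p × σ,
where z_p = Φ⁻¹(p) is the standard normal quantile.

Step 1: z_{0.9} = Φ⁻¹(0.9) = 1.2816

Step 2: Solve for σ:
134.27 = 108 + 1.2816 × σ
σ = (134.27 - 108) / 1.2816
σ = 26.27 / 1.2816
σ = 20.4986

Verification: μ + z × σ = 108 + 1.2816 × 20.4986 = 134.27 ✓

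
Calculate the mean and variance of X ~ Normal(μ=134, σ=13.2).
E[X] = 134.0000, Var(X) = 174.2400

We have X ~ Normal(μ=134, σ=13.2).

For a Normal distribution with μ=134, σ=13.2:

Expected value:
E[X] = 134.0000

Variance:
Var(X) = 174.2400

Standard deviation:
σ = √Var(X) = 13.2000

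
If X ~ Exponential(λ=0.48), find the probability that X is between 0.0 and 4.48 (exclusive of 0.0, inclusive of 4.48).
0.883562

We have X ~ Exponential(λ=0.48).

To find P(0.0 < X ≤ 4.48), we use:
P(0.0 < X ≤ 4.48) = P(X ≤ 4.48) - P(X ≤ 0.0)
                 = F(4.48) - F(0.0)
                 = 0.883562 - 0.000000
                 = 0.883562

So there's approximately a 88.4% chance that X falls in this range.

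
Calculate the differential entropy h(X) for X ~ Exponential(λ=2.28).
0.1758 nats

We have X ~ Exponential(λ=2.28).

The differential entropy measures the uncertainty or information content of the distribution.

For an Exponential distribution with λ=2.28:
h(X) = 0.1758 nats

(In bits, this would be 0.2537 bits.)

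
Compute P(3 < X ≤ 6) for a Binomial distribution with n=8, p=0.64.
0.727165

We have X ~ Binomial(n=8, p=0.64).

To find P(3 < X ≤ 6), we use:
P(3 < X ≤ 6) = P(X ≤ 6) - P(X ≤ 3)
                 = F(6) - F(3)
                 = 0.845189 - 0.118024
                 = 0.727165

So there's approximately a 72.7% chance that X falls in this range.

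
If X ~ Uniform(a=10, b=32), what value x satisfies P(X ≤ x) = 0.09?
11.9800

We have X ~ Uniform(a=10, b=32).

We want to find x such that P(X ≤ x) = 0.09.

This is the 9th percentile, which means 9% of values fall below this point.

Using the inverse CDF (quantile function):
x = F⁻¹(0.09) = 11.9800

Verification: P(X ≤ 11.9800) = 0.09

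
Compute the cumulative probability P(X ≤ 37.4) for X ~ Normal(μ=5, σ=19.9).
0.948252

We have X ~ Normal(μ=5, σ=19.9).

The CDF gives us P(X ≤ k).

Using the CDF:
P(X ≤ 37.4) = 0.948252

This means there's approximately a 94.8% chance that X is at most 37.4.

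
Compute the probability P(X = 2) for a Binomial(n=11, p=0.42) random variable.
0.072063

We have X ~ Binomial(n=11, p=0.42).

For a Binomial distribution, the PMF gives us the probability of each outcome.

Using the PMF formula:
P(X = 2) = 0.072063

Rounded to 4 decimal places: 0.0721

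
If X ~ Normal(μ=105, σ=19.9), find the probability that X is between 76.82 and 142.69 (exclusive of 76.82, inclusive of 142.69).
0.892510

We have X ~ Normal(μ=105, σ=19.9).

To find P(76.82 < X ≤ 142.69), we use:
P(76.82 < X ≤ 142.69) = P(X ≤ 142.69) - P(X ≤ 76.82)
                 = F(142.69) - F(76.82)
                 = 0.970885 - 0.078376
                 = 0.892510

So there's approximately a 89.3% chance that X falls in this range.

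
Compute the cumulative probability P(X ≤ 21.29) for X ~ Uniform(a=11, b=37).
0.395769

We have X ~ Uniform(a=11, b=37).

The CDF gives us P(X ≤ k).

Using the CDF:
P(X ≤ 21.29) = 0.395769

This means there's approximately a 39.6% chance that X is at most 21.29.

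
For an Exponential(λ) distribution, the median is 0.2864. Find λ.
λ = 2.4202

For X ~ Exponential(λ), the CDF is F(x) = 1 - e^(-λx).
The median m satisfies F(m) = 0.5:
1 - e^(-λm) = 0.5
e^(-λm) = 0.5
λm = ln(2)
m = ln(2) / λ

Given m = 0.2864:
λ = ln(2) / 0.2864 = 0.693147 / 0.2864 = 2.4202

Verification: ln(2) / 2.4202 = 0.2864 ✓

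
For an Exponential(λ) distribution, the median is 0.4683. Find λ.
λ = 1.4801

For X ~ Exponential(λ), the CDF is F(x) = 1 - e^(-λx).
The median m satisfies F(m) = 0.5:
1 - e^(-λm) = 0.5
e^(-λm) = 0.5
λm = ln(2)
m = ln(2) / λ

Given m = 0.4683:
λ = ln(2) / 0.4683 = 0.693147 / 0.4683 = 1.4801

Verification: ln(2) / 1.4801 = 0.4683 ✓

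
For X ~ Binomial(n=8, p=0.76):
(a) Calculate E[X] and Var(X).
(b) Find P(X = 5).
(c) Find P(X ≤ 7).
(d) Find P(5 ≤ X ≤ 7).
(a) E[X] = 6.0800, Var(X) = 1.4592
(b) P(X = 5) = 0.196286
(c) P(X ≤ 7) = 0.888697
(d) P(5 ≤ X ≤ 7) = 0.788260

We have X ~ Binomial(n=8, p=0.76).

(a) Moments:
E[X] = 6.0800
Var(X) = 1.4592
σ = √Var(X) = 1.2080

(b) Point probability using PMF:
P(X = 5) = 0.196286

(c) Cumulative probability using CDF:
P(X ≤ 7) = F(7) = 0.888697

(d) Range probability:
P(5 ≤ X ≤ 7) = P(X ≤ 7) - P(X ≤ 4)
                   = F(7) - F(4)
                   = 0.888697 - 0.100436
                   = 0.788260

This means approximately 78.8% of outcomes fall in the interval [5, 7].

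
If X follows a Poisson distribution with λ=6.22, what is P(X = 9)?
0.076390

We have X ~ Poisson(λ=6.22).

For a Poisson distribution, the PMF gives us the probability of each outcome.

Using the PMF formula:
P(X = 9) = 0.076390

Rounded to 4 decimal places: 0.0764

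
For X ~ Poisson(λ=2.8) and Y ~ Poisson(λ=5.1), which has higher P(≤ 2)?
X has higher probability (P(X ≤ 2) = 0.4695 > P(Y ≤ 2) = 0.1165)

Compute P(≤ 2) for each distribution:

X ~ Poisson(λ=2.8):
P(X ≤ 2) = 0.4695

Y ~ Poisson(λ=5.1):
P(Y ≤ 2) = 0.1165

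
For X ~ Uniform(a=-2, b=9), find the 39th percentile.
2.2900

We have X ~ Uniform(a=-2, b=9).

We want to find x such that P(X ≤ x) = 0.39.

This is the 39th percentile, which means 39% of values fall below this point.

Using the inverse CDF (quantile function):
x = F⁻¹(0.39) = 2.2900

Verification: P(X ≤ 2.2900) = 0.39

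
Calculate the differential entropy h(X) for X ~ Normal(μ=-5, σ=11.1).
3.8259 nats

We have X ~ Normal(μ=-5, σ=11.1).

The differential entropy measures the uncertainty or information content of the distribution.

For a Normal distribution with μ=-5, σ=11.1:
h(X) = 3.8259 nats

(In bits, this would be 5.5196 bits.)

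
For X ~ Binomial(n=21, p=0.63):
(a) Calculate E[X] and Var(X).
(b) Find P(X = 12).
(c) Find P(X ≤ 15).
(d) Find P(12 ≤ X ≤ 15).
(a) E[X] = 13.2300, Var(X) = 4.8951
(b) P(X = 12) = 0.149330
(c) P(X ≤ 15) = 0.847879
(d) P(12 ≤ X ≤ 15) = 0.632721

We have X ~ Binomial(n=21, p=0.63).

(a) Moments:
E[X] = 13.2300
Var(X) = 4.8951
σ = √Var(X) = 2.2125

(b) Point probability using PMF:
P(X = 12) = 0.149330

(c) Cumulative probability using CDF:
P(X ≤ 15) = F(15) = 0.847879

(d) Range probability:
P(12 ≤ X ≤ 15) = P(X ≤ 15) - P(X ≤ 11)
                   = F(15) - F(11)
                   = 0.847879 - 0.215158
                   = 0.632721

This means approximately 63.3% of outcomes fall in the interval [12, 15].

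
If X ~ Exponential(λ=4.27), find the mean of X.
0.2342

We have X ~ Exponential(λ=4.27).

For an Exponential distribution with λ=4.27:
E[X] = 0.2342

This is the expected (average) value of X.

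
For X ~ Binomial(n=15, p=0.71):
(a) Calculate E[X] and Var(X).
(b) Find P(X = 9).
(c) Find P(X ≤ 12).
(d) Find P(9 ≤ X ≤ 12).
(a) E[X] = 10.6500, Var(X) = 3.0885
(b) P(X = 9) = 0.136495
(c) P(X ≤ 12) = 0.855260
(d) P(9 ≤ X ≤ 12) = 0.742234

We have X ~ Binomial(n=15, p=0.71).

(a) Moments:
E[X] = 10.6500
Var(X) = 3.0885
σ = √Var(X) = 1.7574

(b) Point probability using PMF:
P(X = 9) = 0.136495

(c) Cumulative probability using CDF:
P(X ≤ 12) = F(12) = 0.855260

(d) Range probability:
P(9 ≤ X ≤ 12) = P(X ≤ 12) - P(X ≤ 8)
                   = F(12) - F(8)
                   = 0.855260 - 0.113026
                   = 0.742234

This means approximately 74.2% of outcomes fall in the interval [9, 12].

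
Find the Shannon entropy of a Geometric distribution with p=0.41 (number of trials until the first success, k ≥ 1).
1.6509 nats

We have X ~ Geometric(p=0.41) (number of trials until the first success, k ≥ 1).

The Shannon entropy measures the uncertainty or information content of the distribution.

For a Geometric distribution with p=0.41 (number of trials until the first success, k ≥ 1):
H(X) = 1.6509 nats

(In bits, this would be 2.3817 bits.)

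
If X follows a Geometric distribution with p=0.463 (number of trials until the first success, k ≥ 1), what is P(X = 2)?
0.248631

We have X ~ Geometric(p=0.463) (number of trials until the first success, k ≥ 1).

For a Geometric distribution, the PMF gives us the probability of each outcome.

Using the PMF formula:
P(X = 2) = 0.248631

Rounded to 4 decimal places: 0.2486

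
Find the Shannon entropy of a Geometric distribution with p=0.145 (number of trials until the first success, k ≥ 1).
2.8547 nats

We have X ~ Geometric(p=0.145) (number of trials until the first success, k ≥ 1).

The Shannon entropy measures the uncertainty or information content of the distribution.

For a Geometric distribution with p=0.145 (number of trials until the first success, k ≥ 1):
H(X) = 2.8547 nats

(In bits, this would be 4.1185 bits.)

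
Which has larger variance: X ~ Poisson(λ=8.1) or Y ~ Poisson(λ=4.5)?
X has larger variance (8.1000 > 4.5000)

Compute the variance for each distribution:

X ~ Poisson(λ=8.1):
Var(X) = 8.1000

Y ~ Poisson(λ=4.5):
Var(Y) = 4.5000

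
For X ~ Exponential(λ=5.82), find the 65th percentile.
0.1804

We have X ~ Exponential(λ=5.82).

We want to find x such that P(X ≤ x) = 0.65.

This is the 65th percentile, which means 65% of values fall below this point.

Using the inverse CDF (quantile function):
x = F⁻¹(0.65) = 0.1804

Verification: P(X ≤ 0.1804) = 0.65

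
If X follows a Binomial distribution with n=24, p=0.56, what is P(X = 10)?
0.060639

We have X ~ Binomial(n=24, p=0.56).

For a Binomial distribution, the PMF gives us the probability of each outcome.

Using the PMF formula:
P(X = 10) = 0.060639

Rounded to 4 decimal places: 0.0606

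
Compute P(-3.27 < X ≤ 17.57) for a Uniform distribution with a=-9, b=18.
0.771852

We have X ~ Uniform(a=-9, b=18).

To find P(-3.27 < X ≤ 17.57), we use:
P(-3.27 < X ≤ 17.57) = P(X ≤ 17.57) - P(X ≤ -3.27)
                 = F(17.57) - F(-3.27)
                 = 0.984074 - 0.212222
                 = 0.771852

So there's approximately a 77.2% chance that X falls in this range.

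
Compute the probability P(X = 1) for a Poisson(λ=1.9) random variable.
0.284180

We have X ~ Poisson(λ=1.9).

For a Poisson distribution, the PMF gives us the probability of each outcome.

Using the PMF formula:
P(X = 1) = 0.284180

Rounded to 4 decimal places: 0.2842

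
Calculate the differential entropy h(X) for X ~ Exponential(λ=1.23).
0.7930 nats

We have X ~ Exponential(λ=1.23).

The differential entropy measures the uncertainty or information content of the distribution.

For an Exponential distribution with λ=1.23:
h(X) = 0.7930 nats

(In bits, this would be 1.1440 bits.)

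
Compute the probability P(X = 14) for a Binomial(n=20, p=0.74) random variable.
0.176794

We have X ~ Binomial(n=20, p=0.74).

For a Binomial distribution, the PMF gives us the probability of each outcome.

Using the PMF formula:
P(X = 14) = 0.176794

Rounded to 4 decimal places: 0.1768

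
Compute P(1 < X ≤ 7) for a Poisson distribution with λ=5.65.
0.767209

We have X ~ Poisson(λ=5.65).

To find P(1 < X ≤ 7), we use:
P(1 < X ≤ 7) = P(X ≤ 7) - P(X ≤ 1)
                 = F(7) - F(1)
                 = 0.790600 - 0.023391
                 = 0.767209

So there's approximately a 76.7% chance that X falls in this range.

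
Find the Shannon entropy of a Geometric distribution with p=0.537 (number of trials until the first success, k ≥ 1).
1.2857 nats

We have X ~ Geometric(p=0.537) (number of trials until the first success, k ≥ 1).

The Shannon entropy measures the uncertainty or information content of the distribution.

For a Geometric distribution with p=0.537 (number of trials until the first success, k ≥ 1):
H(X) = 1.2857 nats

(In bits, this would be 1.8548 bits.)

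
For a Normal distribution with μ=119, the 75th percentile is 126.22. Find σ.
σ = 10.7044

For X ~ Normal(μ, σ), the p-th percentile satisfies x = μ + z_p × σ,
where z_p = Φ⁻¹(p) is the standard normal quantile.

Step 1: z_{0.75} = Φ⁻¹(0.75) = 0.6745

Step 2: Solve for σ:
126.22 = 119 + 0.6745 × σ
σ = (126.22 - 119) / 0.6745
σ = 7.22 / 0.6745
σ = 10.7044

Verification: μ + z × σ = 119 + 0.6745 × 10.7044 = 126.22 ✓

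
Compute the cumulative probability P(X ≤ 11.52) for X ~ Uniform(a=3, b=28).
0.340800

We have X ~ Uniform(a=3, b=28).

The CDF gives us P(X ≤ k).

Using the CDF:
P(X ≤ 11.52) = 0.340800

This means there's approximately a 34.1% chance that X is at most 11.52.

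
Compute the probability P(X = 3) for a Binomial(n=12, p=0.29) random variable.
0.246004

We have X ~ Binomial(n=12, p=0.29).

For a Binomial distribution, the PMF gives us the probability of each outcome.

Using the PMF formula:
P(X = 3) = 0.246004

Rounded to 4 decimal places: 0.2460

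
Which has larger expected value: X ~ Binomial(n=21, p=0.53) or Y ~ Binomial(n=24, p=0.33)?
X has larger mean (11.1300 > 7.9200)

Compute the expected value for each distribution:

X ~ Binomial(n=21, p=0.53):
E[X] = 11.1300

Y ~ Binomial(n=24, p=0.33):
E[Y] = 7.9200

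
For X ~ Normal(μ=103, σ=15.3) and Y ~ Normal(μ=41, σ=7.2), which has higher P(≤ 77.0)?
Y has higher probability (P(Y ≤ 77.0) = 1.0000 > P(X ≤ 77.0) = 0.0446)

Compute P(≤ 77.0) for each distribution:

X ~ Normal(μ=103, σ=15.3):
P(X ≤ 77.0) = 0.0446

Y ~ Normal(μ=41, σ=7.2):
P(Y ≤ 77.0) = 1.0000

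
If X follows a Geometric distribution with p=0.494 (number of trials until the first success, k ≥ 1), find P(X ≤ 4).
0.934446

We have X ~ Geometric(p=0.494) (number of trials until the first success, k ≥ 1).

The CDF gives us P(X ≤ k).

Using the CDF:
P(X ≤ 4) = 0.934446

This means there's approximately a 93.4% chance that X is at most 4.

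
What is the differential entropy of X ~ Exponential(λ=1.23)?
0.7930 nats

We have X ~ Exponential(λ=1.23).

The differential entropy measures the uncertainty or information content of the distribution.

For an Exponential distribution with λ=1.23:
h(X) = 0.7930 nats

(In bits, this would be 1.1440 bits.)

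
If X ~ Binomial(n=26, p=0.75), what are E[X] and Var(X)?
E[X] = 19.5000, Var(X) = 4.8750

We have X ~ Binomial(n=26, p=0.75).

For a Binomial distribution with n=26, p=0.75:

Expected value:
E[X] = 19.5000

Variance:
Var(X) = 4.8750

Standard deviation:
σ = √Var(X) = 2.2079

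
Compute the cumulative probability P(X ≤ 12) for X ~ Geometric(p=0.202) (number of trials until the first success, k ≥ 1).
0.933314

We have X ~ Geometric(p=0.202) (number of trials until the first success, k ≥ 1).

The CDF gives us P(X ≤ k).

Using the CDF:
P(X ≤ 12) = 0.933314

This means there's approximately a 93.3% chance that X is at most 12.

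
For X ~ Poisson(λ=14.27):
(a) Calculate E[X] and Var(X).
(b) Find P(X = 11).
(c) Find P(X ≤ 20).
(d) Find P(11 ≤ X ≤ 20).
(a) E[X] = 14.2700, Var(X) = 14.2700
(b) P(X = 11) = 0.079456
(c) P(X ≤ 20) = 0.943916
(d) P(11 ≤ X ≤ 20) = 0.785448

We have X ~ Poisson(λ=14.27).

(a) Moments:
E[X] = 14.2700
Var(X) = 14.2700
σ = √Var(X) = 3.7776

(b) Point probability using PMF:
P(X = 11) = 0.079456

(c) Cumulative probability using CDF:
P(X ≤ 20) = F(20) = 0.943916

(d) Range probability:
P(11 ≤ X ≤ 20) = P(X ≤ 20) - P(X ≤ 10)
                   = F(20) - F(10)
                   = 0.943916 - 0.158468
                   = 0.785448

This means approximately 78.5% of outcomes fall in the interval [11, 20].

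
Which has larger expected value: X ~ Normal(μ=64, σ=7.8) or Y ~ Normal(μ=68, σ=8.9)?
Y has larger mean (68.0000 > 64.0000)

Compute the expected value for each distribution:

X ~ Normal(μ=64, σ=7.8):
E[X] = 64.0000

Y ~ Normal(μ=68, σ=8.9):
E[Y] = 68.0000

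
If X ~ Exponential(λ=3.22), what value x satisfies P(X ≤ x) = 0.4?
0.1586

We have X ~ Exponential(λ=3.22).

We want to find x such that P(X ≤ x) = 0.4.

This is the 40th percentile, which means 40% of values fall below this point.

Using the inverse CDF (quantile function):
x = F⁻¹(0.4) = 0.1586

Verification: P(X ≤ 0.1586) = 0.4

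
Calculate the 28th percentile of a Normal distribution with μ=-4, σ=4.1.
-6.3897

We have X ~ Normal(μ=-4, σ=4.1).

We want to find x such that P(X ≤ x) = 0.28.

This is the 28th percentile, which means 28% of values fall below this point.

Using the inverse CDF (quantile function):
x = F⁻¹(0.28) = -6.3897

Verification: P(X ≤ -6.3897) = 0.28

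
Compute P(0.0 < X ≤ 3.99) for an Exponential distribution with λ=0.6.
0.908736

We have X ~ Exponential(λ=0.6).

To find P(0.0 < X ≤ 3.99), we use:
P(0.0 < X ≤ 3.99) = P(X ≤ 3.99) - P(X ≤ 0.0)
                 = F(3.99) - F(0.0)
                 = 0.908736 - 0.000000
                 = 0.908736

So there's approximately a 90.9% chance that X falls in this range.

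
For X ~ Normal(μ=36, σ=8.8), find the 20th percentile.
28.5937

We have X ~ Normal(μ=36, σ=8.8).

We want to find x such that P(X ≤ x) = 0.2.

This is the 20th percentile, which means 20% of values fall below this point.

Using the inverse CDF (quantile function):
x = F⁻¹(0.2) = 28.5937

Verification: P(X ≤ 28.5937) = 0.2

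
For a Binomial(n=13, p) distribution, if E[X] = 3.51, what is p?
p = 0.27

For a Binomial(n, p) distribution:
E[X] = n × p

Given n = 13 and E[X] = 3.51:
3.51 = 13 × p
p = 3.51 / 13 = 0.27

Verification: Binomial(13, 0.27) has E[X] = 3.51 ✓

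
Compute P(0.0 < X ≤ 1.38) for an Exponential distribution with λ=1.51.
0.875544

We have X ~ Exponential(λ=1.51).

To find P(0.0 < X ≤ 1.38), we use:
P(0.0 < X ≤ 1.38) = P(X ≤ 1.38) - P(X ≤ 0.0)
                 = F(1.38) - F(0.0)
                 = 0.875544 - 0.000000
                 = 0.875544

So there's approximately a 87.6% chance that X falls in this range.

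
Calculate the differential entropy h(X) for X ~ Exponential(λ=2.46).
0.0998 nats

We have X ~ Exponential(λ=2.46).

The differential entropy measures the uncertainty or information content of the distribution.

For an Exponential distribution with λ=2.46:
h(X) = 0.0998 nats

(In bits, this would be 0.1440 bits.)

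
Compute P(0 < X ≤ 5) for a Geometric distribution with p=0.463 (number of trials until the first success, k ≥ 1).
0.955345

We have X ~ Geometric(p=0.463) (number of trials until the first success, k ≥ 1).

To find P(0 < X ≤ 5), we use:
P(0 < X ≤ 5) = P(X ≤ 5) - P(X ≤ 0)
                 = F(5) - F(0)
                 = 0.955345 - 0.000000
                 = 0.955345

So there's approximately a 95.5% chance that X falls in this range.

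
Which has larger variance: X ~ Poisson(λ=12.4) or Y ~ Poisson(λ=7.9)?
X has larger variance (12.4000 > 7.9000)

Compute the variance for each distribution:

X ~ Poisson(λ=12.4):
Var(X) = 12.4000

Y ~ Poisson(λ=7.9):
Var(Y) = 7.9000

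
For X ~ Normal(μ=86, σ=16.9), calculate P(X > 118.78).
0.026211

We have X ~ Normal(μ=86, σ=16.9).

P(X > 118.78) = 1 - P(X ≤ 118.78)
                = 1 - F(118.78)
                = 1 - 0.973789
                = 0.026211

So there's approximately a 2.6% chance that X exceeds 118.78.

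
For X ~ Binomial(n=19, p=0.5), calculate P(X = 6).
0.051750

We have X ~ Binomial(n=19, p=0.5).

For a Binomial distribution, the PMF gives us the probability of each outcome.

Using the PMF formula:
P(X = 6) = 0.051750

Rounded to 4 decimal places: 0.0518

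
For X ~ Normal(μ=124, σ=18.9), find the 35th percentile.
116.7174

We have X ~ Normal(μ=124, σ=18.9).

We want to find x such that P(X ≤ x) = 0.35.

This is the 35th percentile, which means 35% of values fall below this point.

Using the inverse CDF (quantile function):
x = F⁻¹(0.35) = 116.7174

Verification: P(X ≤ 116.7174) = 0.35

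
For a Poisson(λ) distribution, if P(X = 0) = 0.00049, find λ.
λ = 7.6211

For a Poisson(λ) distribution, the PMF at 0 is:
P(X = 0) = λ^0 e^(-λ) / 0! = e^(-λ)

Given P(X = 0) = 0.00049:
e^(-λ) = 0.00049
-λ = ln(0.00049)
λ = -ln(0.00049) = 7.6211

Verification: e^(-7.6211) = 0.00049 ✓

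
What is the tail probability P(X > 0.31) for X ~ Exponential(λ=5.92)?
0.159582

We have X ~ Exponential(λ=5.92).

P(X > 0.31) = 1 - P(X ≤ 0.31)
                = 1 - F(0.31)
                = 1 - 0.840418
                = 0.159582

So there's approximately a 16.0% chance that X exceeds 0.31.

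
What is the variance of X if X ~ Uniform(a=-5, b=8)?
14.0833

We have X ~ Uniform(a=-5, b=8).

For a Uniform distribution with a=-5, b=8:
Var(X) = 14.0833

The variance measures the spread of the distribution around the mean.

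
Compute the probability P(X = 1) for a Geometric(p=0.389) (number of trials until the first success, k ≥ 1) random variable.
0.389000

We have X ~ Geometric(p=0.389) (number of trials until the first success, k ≥ 1).

For a Geometric distribution, the PMF gives us the probability of each outcome.

Using the PMF formula:
P(X = 1) = 0.389000

Rounded to 4 decimal places: 0.3890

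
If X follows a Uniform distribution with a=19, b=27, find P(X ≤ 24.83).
0.728750

We have X ~ Uniform(a=19, b=27).

The CDF gives us P(X ≤ k).

Using the CDF:
P(X ≤ 24.83) = 0.728750

This means there's approximately a 72.9% chance that X is at most 24.83.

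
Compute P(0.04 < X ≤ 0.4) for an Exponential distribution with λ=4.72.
0.676578

We have X ~ Exponential(λ=4.72).

To find P(0.04 < X ≤ 0.4), we use:
P(0.04 < X ≤ 0.4) = P(X ≤ 0.4) - P(X ≤ 0.04)
                 = F(0.4) - F(0.04)
                 = 0.848626 - 0.172048
                 = 0.676578

So there's approximately a 67.7% chance that X falls in this range.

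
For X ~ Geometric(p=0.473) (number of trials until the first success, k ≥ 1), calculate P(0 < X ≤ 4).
0.922867

We have X ~ Geometric(p=0.473) (number of trials until the first success, k ≥ 1).

To find P(0 < X ≤ 4), we use:
P(0 < X ≤ 4) = P(X ≤ 4) - P(X ≤ 0)
                 = F(4) - F(0)
                 = 0.922867 - 0.000000
                 = 0.922867

So there's approximately a 92.3% chance that X falls in this range.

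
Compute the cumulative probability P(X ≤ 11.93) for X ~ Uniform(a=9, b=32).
0.127391

We have X ~ Uniform(a=9, b=32).

The CDF gives us P(X ≤ k).

Using the CDF:
P(X ≤ 11.93) = 0.127391

This means there's approximately a 12.7% chance that X is at most 11.93.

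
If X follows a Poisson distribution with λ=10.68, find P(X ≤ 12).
0.723151

We have X ~ Poisson(λ=10.68).

The CDF gives us P(X ≤ k).

Using the CDF:
P(X ≤ 12) = 0.723151

This means there's approximately a 72.3% chance that X is at most 12.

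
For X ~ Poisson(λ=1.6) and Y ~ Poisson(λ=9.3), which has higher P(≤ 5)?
X has higher probability (P(X ≤ 5) = 0.9940 > P(Y ≤ 5) = 0.0986)

Compute P(≤ 5) for each distribution:

X ~ Poisson(λ=1.6):
P(X ≤ 5) = 0.9940

Y ~ Poisson(λ=9.3):
P(Y ≤ 5) = 0.0986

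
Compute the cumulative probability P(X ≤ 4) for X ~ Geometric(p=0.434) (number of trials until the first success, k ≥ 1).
0.897372

We have X ~ Geometric(p=0.434) (number of trials until the first success, k ≥ 1).

The CDF gives us P(X ≤ k).

Using the CDF:
P(X ≤ 4) = 0.897372

This means there's approximately a 89.7% chance that X is at most 4.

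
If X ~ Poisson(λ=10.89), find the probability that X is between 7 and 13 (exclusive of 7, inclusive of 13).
0.640935

We have X ~ Poisson(λ=10.89).

To find P(7 < X ≤ 13), we use:
P(7 < X ≤ 13) = P(X ≤ 13) - P(X ≤ 7)
                 = F(13) - F(7)
                 = 0.791373 - 0.150438
                 = 0.640935

So there's approximately a 64.1% chance that X falls in this range.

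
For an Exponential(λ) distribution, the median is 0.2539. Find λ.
λ = 2.7300

For X ~ Exponential(λ), the CDF is F(x) = 1 - e^(-λx).
The median m satisfies F(m) = 0.5:
1 - e^(-λm) = 0.5
e^(-λm) = 0.5
λm = ln(2)
m = ln(2) / λ

Given m = 0.2539:
λ = ln(2) / 0.2539 = 0.693147 / 0.2539 = 2.7300

Verification: ln(2) / 2.7300 = 0.2539 ✓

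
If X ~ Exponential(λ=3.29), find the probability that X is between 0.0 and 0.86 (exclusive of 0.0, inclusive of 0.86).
0.940952

We have X ~ Exponential(λ=3.29).

To find P(0.0 < X ≤ 0.86), we use:
P(0.0 < X ≤ 0.86) = P(X ≤ 0.86) - P(X ≤ 0.0)
                 = F(0.86) - F(0.0)
                 = 0.940952 - 0.000000
                 = 0.940952

So there's approximately a 94.1% chance that X falls in this range.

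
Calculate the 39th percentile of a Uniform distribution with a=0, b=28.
10.9200

We have X ~ Uniform(a=0, b=28).

We want to find x such that P(X ≤ x) = 0.39.

This is the 39th percentile, which means 39% of values fall below this point.

Using the inverse CDF (quantile function):
x = F⁻¹(0.39) = 10.9200

Verification: P(X ≤ 10.9200) = 0.39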